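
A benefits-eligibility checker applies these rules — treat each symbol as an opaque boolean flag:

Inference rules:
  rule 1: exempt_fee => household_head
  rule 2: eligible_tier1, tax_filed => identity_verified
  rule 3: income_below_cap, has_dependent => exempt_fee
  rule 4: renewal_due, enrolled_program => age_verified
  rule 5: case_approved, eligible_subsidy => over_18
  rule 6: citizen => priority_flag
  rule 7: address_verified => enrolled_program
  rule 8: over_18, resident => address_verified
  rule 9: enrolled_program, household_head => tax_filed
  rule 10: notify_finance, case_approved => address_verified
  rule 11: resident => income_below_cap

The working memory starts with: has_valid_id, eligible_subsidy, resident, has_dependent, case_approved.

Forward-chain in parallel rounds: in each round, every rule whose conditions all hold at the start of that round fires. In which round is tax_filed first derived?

4

[1] rule 5 [case_approved, eligible_subsidy => over_18]; rule 11 [resident => income_below_cap]. ⇒ new: over_18, income_below_cap.
[2] rule 3 [income_below_cap, has_dependent => exempt_fee]; rule 8 [over_18, resident => address_verified]. ⇒ new: exempt_fee, address_verified.
[3] rule 1 [exempt_fee => household_head]; rule 7 [address_verified => enrolled_program]. ⇒ new: household_head, enrolled_program.
[4] rule 9 [enrolled_program, household_head => tax_filed]. ⇒ new: tax_filed.
tax_filed first appears in round 4.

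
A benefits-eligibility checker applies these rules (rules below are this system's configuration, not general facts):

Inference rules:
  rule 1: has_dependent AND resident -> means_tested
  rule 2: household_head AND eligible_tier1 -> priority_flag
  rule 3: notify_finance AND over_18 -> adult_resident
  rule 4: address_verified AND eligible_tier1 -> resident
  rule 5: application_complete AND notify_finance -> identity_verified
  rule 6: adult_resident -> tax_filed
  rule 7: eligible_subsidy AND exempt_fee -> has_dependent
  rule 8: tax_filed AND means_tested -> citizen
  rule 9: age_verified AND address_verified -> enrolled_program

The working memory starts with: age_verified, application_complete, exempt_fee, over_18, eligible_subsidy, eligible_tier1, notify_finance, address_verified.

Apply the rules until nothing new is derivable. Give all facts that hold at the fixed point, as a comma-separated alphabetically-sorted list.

address_verified, adult_resident, age_verified, application_complete, citizen, eligible_subsidy, eligible_tier1, enrolled_program, exempt_fee, has_dependent, identity_verified, means_tested, notify_finance, over_18, resident, tax_filed

Round 1: rule 3 [notify_finance AND over_18 -> adult_resident]; rule 4 [address_verified AND eligible_tier1 -> resident]; rule 5 [application_complete AND notify_finance -> identity_verified]; rule 7 [eligible_subsidy AND exempt_fee -> has_dependent]; rule 9 [age_verified AND address_verified -> enrolled_program]. New: adult_resident, resident, identity_verified, has_dependent, enrolled_program.
Round 2: rule 1 [has_dependent AND resident -> means_tested]; rule 6 [adult_resident -> tax_filed]. New: means_tested, tax_filed.
Round 3: rule 8 [tax_filed AND means_tested -> citizen]. New: citizen.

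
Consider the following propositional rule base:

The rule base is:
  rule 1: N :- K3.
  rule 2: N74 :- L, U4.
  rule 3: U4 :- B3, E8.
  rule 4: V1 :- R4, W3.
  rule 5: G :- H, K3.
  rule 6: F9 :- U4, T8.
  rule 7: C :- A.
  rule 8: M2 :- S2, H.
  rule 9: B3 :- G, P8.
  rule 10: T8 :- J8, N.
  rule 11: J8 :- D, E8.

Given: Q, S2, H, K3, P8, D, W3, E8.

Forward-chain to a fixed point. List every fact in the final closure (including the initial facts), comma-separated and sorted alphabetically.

B3, D, E8, F9, G, H, J8, K3, M2, N, P8, Q, S2, T8, U4, W3

Round 1 fires rule 1, rule 5, rule 8, rule 11, giving N, G, M2, J8.
Round 2 fires rule 9, rule 10, giving B3, T8.
Round 3 fires rule 3, giving U4.
Round 4 fires rule 6, giving F9.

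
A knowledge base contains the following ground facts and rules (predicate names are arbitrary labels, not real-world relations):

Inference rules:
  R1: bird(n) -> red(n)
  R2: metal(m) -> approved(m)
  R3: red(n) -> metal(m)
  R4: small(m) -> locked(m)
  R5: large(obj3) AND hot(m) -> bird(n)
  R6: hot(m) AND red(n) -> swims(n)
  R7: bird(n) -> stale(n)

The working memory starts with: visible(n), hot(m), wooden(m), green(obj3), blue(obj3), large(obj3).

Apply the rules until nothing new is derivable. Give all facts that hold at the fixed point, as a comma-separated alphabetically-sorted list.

[1] R5 [large(obj3) AND hot(m) -> bird(n)]. ⇒ new: bird(n).
[2] R1 [bird(n) -> red(n)]; R7 [bird(n) -> stale(n)]. ⇒ new: red(n), stale(n).
[3] R3 [red(n) -> metal(m)]; R6 [hot(m) AND red(n) -> swims(n)]. ⇒ new: metal(m), swims(n).
[4] R2 [metal(m) -> approved(m)]. ⇒ new: approved(m).

approved(m), bird(n), blue(obj3), green(obj3), hot(m), large(obj3), metal(m), red(n), stale(n), swims(n), visible(n), wooden(m)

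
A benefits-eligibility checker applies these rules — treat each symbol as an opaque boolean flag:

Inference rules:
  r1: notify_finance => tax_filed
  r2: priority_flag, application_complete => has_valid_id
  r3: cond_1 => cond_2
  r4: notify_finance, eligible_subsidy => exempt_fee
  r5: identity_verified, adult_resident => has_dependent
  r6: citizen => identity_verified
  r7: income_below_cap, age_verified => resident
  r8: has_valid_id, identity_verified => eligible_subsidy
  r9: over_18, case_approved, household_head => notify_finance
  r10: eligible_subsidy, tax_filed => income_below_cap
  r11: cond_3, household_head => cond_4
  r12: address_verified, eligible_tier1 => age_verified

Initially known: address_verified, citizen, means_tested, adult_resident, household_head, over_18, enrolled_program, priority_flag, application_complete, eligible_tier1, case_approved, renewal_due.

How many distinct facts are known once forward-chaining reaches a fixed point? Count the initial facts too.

Round 1 — r2, r6, r9, r12, derive has_valid_id, identity_verified, notify_finance, age_verified.
Round 2 — r1, r5, r8, derive tax_filed, has_dependent, eligible_subsidy.
Round 3 — r4, r10, derive exempt_fee, income_below_cap.
Round 4 — r7, derive resident.
Closure: {address_verified, adult_resident, age_verified, application_complete, case_approved, citizen, eligible_subsidy, eligible_tier1, enrolled_program, exempt_fee, has_dependent, has_valid_id, household_head, identity_verified, income_below_cap, means_tested, notify_finance, over_18, priority_flag, renewal_due, resident, tax_filed} — 22 facts.

22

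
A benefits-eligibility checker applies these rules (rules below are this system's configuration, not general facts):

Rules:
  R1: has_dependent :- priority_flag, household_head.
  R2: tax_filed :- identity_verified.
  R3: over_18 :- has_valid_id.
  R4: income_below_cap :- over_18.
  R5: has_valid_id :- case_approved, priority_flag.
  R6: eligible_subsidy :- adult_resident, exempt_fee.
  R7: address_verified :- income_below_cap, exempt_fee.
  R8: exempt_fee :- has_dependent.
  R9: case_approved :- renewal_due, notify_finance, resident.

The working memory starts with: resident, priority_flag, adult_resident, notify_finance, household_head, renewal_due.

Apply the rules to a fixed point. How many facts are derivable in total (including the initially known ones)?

14

[1] R1 [has_dependent :- priority_flag, household_head.]; R9 [case_approved :- renewal_due, notify_finance, resident.]. ⇒ new: has_dependent, case_approved.
[2] R5 [has_valid_id :- case_approved, priority_flag.]; R8 [exempt_fee :- has_dependent.]. ⇒ new: has_valid_id, exempt_fee.
[3] R3 [over_18 :- has_valid_id.]; R6 [eligible_subsidy :- adult_resident, exempt_fee.]. ⇒ new: over_18, eligible_subsidy.
[4] R4 [income_below_cap :- over_18.]. ⇒ new: income_below_cap.
[5] R7 [address_verified :- income_below_cap, exempt_fee.]. ⇒ new: address_verified.
Closure: {address_verified, adult_resident, case_approved, eligible_subsidy, exempt_fee, has_dependent, has_valid_id, household_head, income_below_cap, notify_finance, over_18, priority_flag, renewal_due, resident} — 14 facts.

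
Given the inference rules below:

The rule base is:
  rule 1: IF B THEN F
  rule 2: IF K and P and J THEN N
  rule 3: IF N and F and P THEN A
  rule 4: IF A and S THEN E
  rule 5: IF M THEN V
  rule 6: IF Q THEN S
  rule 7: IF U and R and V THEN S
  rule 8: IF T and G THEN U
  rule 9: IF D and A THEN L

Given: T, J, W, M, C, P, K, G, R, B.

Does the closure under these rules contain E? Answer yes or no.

Round 1: rule 1 [IF B THEN F]; rule 2 [IF K and P and J THEN N]; rule 5 [IF M THEN V]; rule 8 [IF T and G THEN U]. New: F, N, V, U.
Round 2: rule 3 [IF N and F and P THEN A]; rule 7 [IF U and R and V THEN S]. New: A, S.
Round 3: rule 4 [IF A and S THEN E]. New: E.
E appears in round 3, so it is derivable.

yes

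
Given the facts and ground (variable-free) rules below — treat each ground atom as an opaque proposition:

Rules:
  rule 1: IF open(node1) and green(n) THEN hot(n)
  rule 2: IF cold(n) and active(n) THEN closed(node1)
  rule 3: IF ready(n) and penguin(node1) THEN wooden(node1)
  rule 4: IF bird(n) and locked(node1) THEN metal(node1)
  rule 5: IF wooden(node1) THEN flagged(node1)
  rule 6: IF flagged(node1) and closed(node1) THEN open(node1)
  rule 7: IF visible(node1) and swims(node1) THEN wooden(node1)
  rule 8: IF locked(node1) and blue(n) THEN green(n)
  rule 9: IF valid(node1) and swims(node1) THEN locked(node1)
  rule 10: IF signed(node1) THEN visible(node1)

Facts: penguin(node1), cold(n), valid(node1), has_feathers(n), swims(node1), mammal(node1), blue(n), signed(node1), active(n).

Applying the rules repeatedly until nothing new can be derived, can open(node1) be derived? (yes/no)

yes

Round 1: rule 2 [IF cold(n) and active(n) THEN closed(node1)]; rule 9 [IF valid(node1) and swims(node1) THEN locked(node1)]; rule 10 [IF signed(node1) THEN visible(node1)]. Adds closed(node1), locked(node1), visible(node1).
Round 2: rule 7 [IF visible(node1) and swims(node1) THEN wooden(node1)]; rule 8 [IF locked(node1) and blue(n) THEN green(n)]. Adds wooden(node1), green(n).
Round 3: rule 5 [IF wooden(node1) THEN flagged(node1)]. Adds flagged(node1).
Round 4: rule 6 [IF flagged(node1) and closed(node1) THEN open(node1)]. Adds open(node1).
Round 5: rule 1 [IF open(node1) and green(n) THEN hot(n)]. Adds hot(n).
open(node1) appears in round 4, so it is derivable.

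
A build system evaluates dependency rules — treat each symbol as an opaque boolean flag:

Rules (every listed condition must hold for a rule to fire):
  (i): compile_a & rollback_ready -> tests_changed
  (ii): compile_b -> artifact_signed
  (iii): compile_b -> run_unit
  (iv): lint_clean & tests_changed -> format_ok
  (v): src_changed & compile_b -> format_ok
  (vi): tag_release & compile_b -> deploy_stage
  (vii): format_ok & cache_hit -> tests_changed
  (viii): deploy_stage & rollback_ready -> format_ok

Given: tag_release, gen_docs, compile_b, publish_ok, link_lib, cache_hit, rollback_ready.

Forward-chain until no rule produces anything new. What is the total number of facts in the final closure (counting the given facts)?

Round 1: (ii) [compile_b -> artifact_signed]; (iii) [compile_b -> run_unit]; (vi) [tag_release & compile_b -> deploy_stage]. Adds artifact_signed, run_unit, deploy_stage.
Round 2: (viii) [deploy_stage & rollback_ready -> format_ok]. Adds format_ok.
Round 3: (vii) [format_ok & cache_hit -> tests_changed]. Adds tests_changed.
Closure: {artifact_signed, cache_hit, compile_b, deploy_stage, format_ok, gen_docs, link_lib, publish_ok, rollback_ready, run_unit, tag_release, tests_changed} — 12 facts.

12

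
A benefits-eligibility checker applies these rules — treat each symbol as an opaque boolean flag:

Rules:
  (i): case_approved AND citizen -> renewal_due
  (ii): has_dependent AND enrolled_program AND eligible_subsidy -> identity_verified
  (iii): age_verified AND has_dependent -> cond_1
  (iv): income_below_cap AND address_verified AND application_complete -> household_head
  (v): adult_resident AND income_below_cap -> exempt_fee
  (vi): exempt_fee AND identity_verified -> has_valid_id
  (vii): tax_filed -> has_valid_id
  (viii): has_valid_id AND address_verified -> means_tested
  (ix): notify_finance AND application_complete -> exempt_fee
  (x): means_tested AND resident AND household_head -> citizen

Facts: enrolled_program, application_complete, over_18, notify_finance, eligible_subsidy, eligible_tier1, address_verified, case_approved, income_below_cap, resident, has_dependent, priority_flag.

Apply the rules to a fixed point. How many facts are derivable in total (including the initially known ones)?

Round 1: (ii) [has_dependent AND enrolled_program AND eligible_subsidy -> identity_verified]; (iv) [income_below_cap AND address_verified AND application_complete -> household_head]; (ix) [notify_finance AND application_complete -> exempt_fee]. New: identity_verified, household_head, exempt_fee.
Round 2: (vi) [exempt_fee AND identity_verified -> has_valid_id]. New: has_valid_id.
Round 3: (viii) [has_valid_id AND address_verified -> means_tested]. New: means_tested.
Round 4: (x) [means_tested AND resident AND household_head -> citizen]. New: citizen.
Round 5: (i) [case_approved AND citizen -> renewal_due]. New: renewal_due.
Closure: {address_verified, application_complete, case_approved, citizen, eligible_subsidy, eligible_tier1, enrolled_program, exempt_fee, has_dependent, has_valid_id, household_head, identity_verified, income_below_cap, means_tested, notify_finance, over_18, priority_flag, renewal_due, resident} — 19 facts.

19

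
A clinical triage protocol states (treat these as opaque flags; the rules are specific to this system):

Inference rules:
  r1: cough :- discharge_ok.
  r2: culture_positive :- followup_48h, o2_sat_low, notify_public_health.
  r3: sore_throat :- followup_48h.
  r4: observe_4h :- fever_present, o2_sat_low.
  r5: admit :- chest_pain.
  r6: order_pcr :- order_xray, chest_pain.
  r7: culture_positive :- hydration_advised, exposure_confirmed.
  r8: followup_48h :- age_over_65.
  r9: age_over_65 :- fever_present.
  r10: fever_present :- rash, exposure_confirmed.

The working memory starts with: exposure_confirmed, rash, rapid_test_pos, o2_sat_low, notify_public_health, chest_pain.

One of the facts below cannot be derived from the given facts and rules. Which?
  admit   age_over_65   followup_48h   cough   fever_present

cough

Round 1 — r5, r10, derive admit, fever_present.
Round 2 — r4, r9, derive observe_4h, age_over_65.
Round 3 — r8, derive followup_48h.
Round 4 — r2, r3, derive culture_positive, sore_throat.
Derived: followup_48h (round 3), fever_present (round 1), age_over_65 (round 2), admit (round 1). cough never appears in any round.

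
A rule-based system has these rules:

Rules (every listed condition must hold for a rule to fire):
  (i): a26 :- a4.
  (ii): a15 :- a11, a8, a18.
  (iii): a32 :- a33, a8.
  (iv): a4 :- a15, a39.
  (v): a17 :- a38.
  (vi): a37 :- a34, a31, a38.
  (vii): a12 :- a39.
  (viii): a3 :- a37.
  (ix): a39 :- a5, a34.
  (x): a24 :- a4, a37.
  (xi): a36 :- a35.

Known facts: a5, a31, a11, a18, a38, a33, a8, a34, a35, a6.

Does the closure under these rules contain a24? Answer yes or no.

yes

[1] (ii) [a15 :- a11, a8, a18.]; (iii) [a32 :- a33, a8.]; (v) [a17 :- a38.]; (vi) [a37 :- a34, a31, a38.]; (ix) [a39 :- a5, a34.]; (xi) [a36 :- a35.]. ⇒ new: a15, a32, a17, a37, a39, a36.
[2] (iv) [a4 :- a15, a39.]; (vii) [a12 :- a39.]; (viii) [a3 :- a37.]. ⇒ new: a4, a12, a3.
[3] (i) [a26 :- a4.]; (x) [a24 :- a4, a37.]. ⇒ new: a26, a24.
a24 appears in round 3, so it is derivable.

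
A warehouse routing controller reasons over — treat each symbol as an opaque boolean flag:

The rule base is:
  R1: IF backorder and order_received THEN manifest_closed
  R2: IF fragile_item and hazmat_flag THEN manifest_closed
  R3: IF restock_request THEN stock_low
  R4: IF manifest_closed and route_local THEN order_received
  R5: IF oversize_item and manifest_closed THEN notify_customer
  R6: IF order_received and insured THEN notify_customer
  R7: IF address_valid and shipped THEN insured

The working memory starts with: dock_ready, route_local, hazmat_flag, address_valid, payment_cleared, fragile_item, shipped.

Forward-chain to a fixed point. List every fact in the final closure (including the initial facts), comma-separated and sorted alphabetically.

address_valid, dock_ready, fragile_item, hazmat_flag, insured, manifest_closed, notify_customer, order_received, payment_cleared, route_local, shipped

Round 1: R2 [IF fragile_item and hazmat_flag THEN manifest_closed]; R7 [IF address_valid and shipped THEN insured]. Adds manifest_closed, insured.
Round 2: R4 [IF manifest_closed and route_local THEN order_received]. Adds order_received.
Round 3: R6 [IF order_received and insured THEN notify_customer]. Adds notify_customer.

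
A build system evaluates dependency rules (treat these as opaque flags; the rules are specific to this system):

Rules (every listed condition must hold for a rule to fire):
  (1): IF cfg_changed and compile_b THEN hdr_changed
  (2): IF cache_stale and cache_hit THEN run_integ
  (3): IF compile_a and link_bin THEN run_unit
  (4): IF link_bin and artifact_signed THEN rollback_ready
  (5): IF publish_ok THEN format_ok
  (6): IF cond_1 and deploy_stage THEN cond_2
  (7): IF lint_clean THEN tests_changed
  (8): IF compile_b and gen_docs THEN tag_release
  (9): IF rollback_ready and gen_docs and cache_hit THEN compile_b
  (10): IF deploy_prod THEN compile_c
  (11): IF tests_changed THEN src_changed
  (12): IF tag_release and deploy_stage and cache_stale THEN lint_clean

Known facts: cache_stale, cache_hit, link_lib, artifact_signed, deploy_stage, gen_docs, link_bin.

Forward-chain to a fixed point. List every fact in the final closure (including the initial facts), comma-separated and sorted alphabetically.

artifact_signed, cache_hit, cache_stale, compile_b, deploy_stage, gen_docs, link_bin, link_lib, lint_clean, rollback_ready, run_integ, src_changed, tag_release, tests_changed

Round 1: (2) [IF cache_stale and cache_hit THEN run_integ]; (4) [IF link_bin and artifact_signed THEN rollback_ready]. Adds run_integ, rollback_ready.
Round 2: (9) [IF rollback_ready and gen_docs and cache_hit THEN compile_b]. Adds compile_b.
Round 3: (8) [IF compile_b and gen_docs THEN tag_release]. Adds tag_release.
Round 4: (12) [IF tag_release and deploy_stage and cache_stale THEN lint_clean]. Adds lint_clean.
Round 5: (7) [IF lint_clean THEN tests_changed]. Adds tests_changed.
Round 6: (11) [IF tests_changed THEN src_changed]. Adds src_changed.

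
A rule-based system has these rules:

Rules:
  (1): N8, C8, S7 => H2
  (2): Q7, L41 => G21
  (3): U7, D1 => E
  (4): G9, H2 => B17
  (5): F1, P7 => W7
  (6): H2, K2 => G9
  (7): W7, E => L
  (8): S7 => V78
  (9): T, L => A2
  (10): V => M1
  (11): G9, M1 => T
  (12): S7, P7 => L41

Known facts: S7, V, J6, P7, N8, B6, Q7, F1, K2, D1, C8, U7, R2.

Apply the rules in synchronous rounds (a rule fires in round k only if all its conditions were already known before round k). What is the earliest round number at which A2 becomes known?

Round 1: (1) [N8, C8, S7 => H2]; (3) [U7, D1 => E]; (5) [F1, P7 => W7]; (8) [S7 => V78]; (10) [V => M1]; (12) [S7, P7 => L41]. Adds H2, E, W7, V78, M1, L41.
Round 2: (2) [Q7, L41 => G21]; (6) [H2, K2 => G9]; (7) [W7, E => L]. Adds G21, G9, L.
Round 3: (4) [G9, H2 => B17]; (11) [G9, M1 => T]. Adds B17, T.
Round 4: (9) [T, L => A2]. Adds A2.
A2 first appears in round 4.

4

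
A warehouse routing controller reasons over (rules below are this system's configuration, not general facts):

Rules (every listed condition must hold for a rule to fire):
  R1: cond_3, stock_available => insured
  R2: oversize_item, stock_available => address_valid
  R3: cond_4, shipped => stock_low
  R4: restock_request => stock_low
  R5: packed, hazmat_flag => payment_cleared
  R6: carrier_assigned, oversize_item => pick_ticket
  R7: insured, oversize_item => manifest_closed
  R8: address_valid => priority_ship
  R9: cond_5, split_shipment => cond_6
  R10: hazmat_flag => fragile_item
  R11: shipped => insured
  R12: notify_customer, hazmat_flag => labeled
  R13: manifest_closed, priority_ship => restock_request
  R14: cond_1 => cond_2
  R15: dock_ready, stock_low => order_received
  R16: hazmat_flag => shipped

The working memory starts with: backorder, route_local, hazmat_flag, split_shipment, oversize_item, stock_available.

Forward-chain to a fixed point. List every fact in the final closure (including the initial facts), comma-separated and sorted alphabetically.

Round 1 — R2, R10, R16, derive address_valid, fragile_item, shipped.
Round 2 — R8, R11, derive priority_ship, insured.
Round 3 — R7, derive manifest_closed.
Round 4 — R13, derive restock_request.
Round 5 — R4, derive stock_low.

address_valid, backorder, fragile_item, hazmat_flag, insured, manifest_closed, oversize_item, priority_ship, restock_request, route_local, shipped, split_shipment, stock_available, stock_low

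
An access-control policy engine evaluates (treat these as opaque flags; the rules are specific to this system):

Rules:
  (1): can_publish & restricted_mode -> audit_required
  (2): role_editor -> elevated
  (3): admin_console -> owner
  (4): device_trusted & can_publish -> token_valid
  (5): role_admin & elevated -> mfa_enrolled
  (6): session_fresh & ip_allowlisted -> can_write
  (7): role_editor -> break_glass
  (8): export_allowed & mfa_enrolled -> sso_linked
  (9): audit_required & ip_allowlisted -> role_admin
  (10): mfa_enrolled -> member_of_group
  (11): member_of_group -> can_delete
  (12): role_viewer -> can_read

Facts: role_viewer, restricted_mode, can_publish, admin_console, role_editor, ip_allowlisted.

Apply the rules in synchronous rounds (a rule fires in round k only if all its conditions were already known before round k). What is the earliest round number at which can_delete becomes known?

[1] (1) [can_publish & restricted_mode -> audit_required]; (2) [role_editor -> elevated]; (3) [admin_console -> owner]; (7) [role_editor -> break_glass]; (12) [role_viewer -> can_read]. ⇒ new: audit_required, elevated, owner, break_glass, can_read.
[2] (9) [audit_required & ip_allowlisted -> role_admin]. ⇒ new: role_admin.
[3] (5) [role_admin & elevated -> mfa_enrolled]. ⇒ new: mfa_enrolled.
[4] (10) [mfa_enrolled -> member_of_group]. ⇒ new: member_of_group.
[5] (11) [member_of_group -> can_delete]. ⇒ new: can_delete.
can_delete first appears in round 5.

5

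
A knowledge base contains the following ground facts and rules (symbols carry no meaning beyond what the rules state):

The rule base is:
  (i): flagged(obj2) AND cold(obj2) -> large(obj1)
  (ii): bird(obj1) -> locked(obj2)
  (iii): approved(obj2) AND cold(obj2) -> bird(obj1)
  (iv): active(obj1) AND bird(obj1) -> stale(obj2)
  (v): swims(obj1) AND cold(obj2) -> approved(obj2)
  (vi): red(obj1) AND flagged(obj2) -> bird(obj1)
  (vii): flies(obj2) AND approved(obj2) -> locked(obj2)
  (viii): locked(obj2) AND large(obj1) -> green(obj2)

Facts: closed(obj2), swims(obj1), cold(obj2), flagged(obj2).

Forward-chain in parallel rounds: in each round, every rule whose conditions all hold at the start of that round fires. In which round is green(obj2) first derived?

Round 1: (i) [flagged(obj2) AND cold(obj2) -> large(obj1)]; (v) [swims(obj1) AND cold(obj2) -> approved(obj2)]. Adds large(obj1), approved(obj2).
Round 2: (iii) [approved(obj2) AND cold(obj2) -> bird(obj1)]. Adds bird(obj1).
Round 3: (ii) [bird(obj1) -> locked(obj2)]. Adds locked(obj2).
Round 4: (viii) [locked(obj2) AND large(obj1) -> green(obj2)]. Adds green(obj2).
green(obj2) first appears in round 4.

4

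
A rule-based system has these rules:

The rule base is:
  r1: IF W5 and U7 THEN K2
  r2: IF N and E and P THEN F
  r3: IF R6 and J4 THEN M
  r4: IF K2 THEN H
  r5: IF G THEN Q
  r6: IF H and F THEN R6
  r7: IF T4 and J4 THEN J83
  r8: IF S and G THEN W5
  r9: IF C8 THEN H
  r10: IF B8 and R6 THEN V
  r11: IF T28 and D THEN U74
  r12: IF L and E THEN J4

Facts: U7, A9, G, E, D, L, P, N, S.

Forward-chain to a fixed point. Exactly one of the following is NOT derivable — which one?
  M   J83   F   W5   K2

Round 1 fires r2, r5, r8, r12, giving F, Q, W5, J4.
Round 2 fires r1, giving K2.
Round 3 fires r4, giving H.
Round 4 fires r6, giving R6.
Round 5 fires r3, giving M.
Derived: K2 (round 2), F (round 1), M (round 5), W5 (round 1). J83 never appears in any round.

J83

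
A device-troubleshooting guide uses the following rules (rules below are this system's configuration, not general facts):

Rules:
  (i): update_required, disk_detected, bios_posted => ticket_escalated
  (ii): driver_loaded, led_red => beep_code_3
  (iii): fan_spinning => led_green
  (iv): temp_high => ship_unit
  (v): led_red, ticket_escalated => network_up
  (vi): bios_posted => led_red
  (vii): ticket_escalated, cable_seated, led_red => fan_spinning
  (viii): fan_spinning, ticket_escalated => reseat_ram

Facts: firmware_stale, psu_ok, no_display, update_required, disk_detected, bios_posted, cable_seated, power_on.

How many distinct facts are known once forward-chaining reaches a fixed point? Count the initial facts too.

14

Round 1 fires (i), (vi), giving ticket_escalated, led_red.
Round 2 fires (v), (vii), giving network_up, fan_spinning.
Round 3 fires (iii), (viii), giving led_green, reseat_ram.
Closure: {bios_posted, cable_seated, disk_detected, fan_spinning, firmware_stale, led_green, led_red, network_up, no_display, power_on, psu_ok, reseat_ram, ticket_escalated, update_required} — 14 facts.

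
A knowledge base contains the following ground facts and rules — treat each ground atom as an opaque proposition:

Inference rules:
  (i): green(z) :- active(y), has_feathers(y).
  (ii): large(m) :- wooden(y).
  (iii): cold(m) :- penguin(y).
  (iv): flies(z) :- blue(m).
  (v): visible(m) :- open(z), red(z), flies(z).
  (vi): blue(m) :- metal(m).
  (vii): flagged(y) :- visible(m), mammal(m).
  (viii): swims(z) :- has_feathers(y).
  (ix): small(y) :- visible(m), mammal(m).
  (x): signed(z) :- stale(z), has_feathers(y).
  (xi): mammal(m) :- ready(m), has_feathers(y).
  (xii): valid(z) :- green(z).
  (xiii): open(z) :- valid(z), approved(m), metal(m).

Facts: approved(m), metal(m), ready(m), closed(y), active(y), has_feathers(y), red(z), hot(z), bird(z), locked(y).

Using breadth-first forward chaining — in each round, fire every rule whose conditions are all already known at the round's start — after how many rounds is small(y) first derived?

5

Round 1: (i) [green(z) :- active(y), has_feathers(y).]; (vi) [blue(m) :- metal(m).]; (viii) [swims(z) :- has_feathers(y).]; (xi) [mammal(m) :- ready(m), has_feathers(y).]. New: green(z), blue(m), swims(z), mammal(m).
Round 2: (iv) [flies(z) :- blue(m).]; (xii) [valid(z) :- green(z).]. New: flies(z), valid(z).
Round 3: (xiii) [open(z) :- valid(z), approved(m), metal(m).]. New: open(z).
Round 4: (v) [visible(m) :- open(z), red(z), flies(z).]. New: visible(m).
Round 5: (vii) [flagged(y) :- visible(m), mammal(m).]; (ix) [small(y) :- visible(m), mammal(m).]. New: flagged(y), small(y).
small(y) first appears in round 5.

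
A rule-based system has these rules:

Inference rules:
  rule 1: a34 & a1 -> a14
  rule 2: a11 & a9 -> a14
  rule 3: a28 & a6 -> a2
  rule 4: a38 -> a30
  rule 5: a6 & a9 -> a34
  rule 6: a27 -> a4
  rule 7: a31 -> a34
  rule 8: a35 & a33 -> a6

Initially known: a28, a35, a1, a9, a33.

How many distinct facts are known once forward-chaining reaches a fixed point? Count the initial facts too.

Round 1: rule 8 [a35 & a33 -> a6]. New: a6.
Round 2: rule 3 [a28 & a6 -> a2]; rule 5 [a6 & a9 -> a34]. New: a2, a34.
Round 3: rule 1 [a34 & a1 -> a14]. New: a14.
Closure: {a1, a14, a2, a28, a33, a34, a35, a6, a9} — 9 facts.

9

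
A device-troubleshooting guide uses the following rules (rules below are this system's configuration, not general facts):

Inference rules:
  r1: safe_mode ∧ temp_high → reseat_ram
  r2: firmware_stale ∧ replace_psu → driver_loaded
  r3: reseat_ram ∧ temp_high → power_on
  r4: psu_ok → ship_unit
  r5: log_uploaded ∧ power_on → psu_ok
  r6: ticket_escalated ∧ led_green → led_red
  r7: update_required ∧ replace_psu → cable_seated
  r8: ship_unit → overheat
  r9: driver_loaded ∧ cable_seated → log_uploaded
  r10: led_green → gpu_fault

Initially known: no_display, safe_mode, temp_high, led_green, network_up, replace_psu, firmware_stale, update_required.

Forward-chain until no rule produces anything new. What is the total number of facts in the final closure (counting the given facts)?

17

Round 1: r1 [safe_mode ∧ temp_high → reseat_ram]; r2 [firmware_stale ∧ replace_psu → driver_loaded]; r7 [update_required ∧ replace_psu → cable_seated]; r10 [led_green → gpu_fault]. Adds reseat_ram, driver_loaded, cable_seated, gpu_fault.
Round 2: r3 [reseat_ram ∧ temp_high → power_on]; r9 [driver_loaded ∧ cable_seated → log_uploaded]. Adds power_on, log_uploaded.
Round 3: r5 [log_uploaded ∧ power_on → psu_ok]. Adds psu_ok.
Round 4: r4 [psu_ok → ship_unit]. Adds ship_unit.
Round 5: r8 [ship_unit → overheat]. Adds overheat.
Closure: {cable_seated, driver_loaded, firmware_stale, gpu_fault, led_green, log_uploaded, network_up, no_display, overheat, power_on, psu_ok, replace_psu, reseat_ram, safe_mode, ship_unit, temp_high, update_required} — 17 facts.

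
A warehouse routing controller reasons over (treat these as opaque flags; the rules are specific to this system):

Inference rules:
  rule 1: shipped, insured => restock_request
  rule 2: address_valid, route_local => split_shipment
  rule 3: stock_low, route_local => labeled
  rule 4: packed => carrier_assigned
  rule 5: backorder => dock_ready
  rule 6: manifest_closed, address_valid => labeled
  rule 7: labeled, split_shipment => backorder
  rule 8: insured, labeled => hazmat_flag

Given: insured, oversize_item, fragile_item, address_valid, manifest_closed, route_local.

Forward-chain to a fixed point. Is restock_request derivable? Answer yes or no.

no

Round 1 fires rule 2, rule 6, giving split_shipment, labeled.
Round 2 fires rule 7, rule 8, giving backorder, hazmat_flag.
Round 3 fires rule 5, giving dock_ready.
Fixed point reached. restock_request is concluded only by rule 1; rule 1 needs shipped (never derived).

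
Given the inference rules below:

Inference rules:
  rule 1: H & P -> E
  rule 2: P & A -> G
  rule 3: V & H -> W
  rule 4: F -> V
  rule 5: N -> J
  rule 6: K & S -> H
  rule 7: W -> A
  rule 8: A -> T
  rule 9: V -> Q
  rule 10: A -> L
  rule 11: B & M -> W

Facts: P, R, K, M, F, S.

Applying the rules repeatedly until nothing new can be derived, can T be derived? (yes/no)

yes

[1] rule 4 [F -> V]; rule 6 [K & S -> H]. ⇒ new: V, H.
[2] rule 1 [H & P -> E]; rule 3 [V & H -> W]; rule 9 [V -> Q]. ⇒ new: E, W, Q.
[3] rule 7 [W -> A]. ⇒ new: A.
[4] rule 2 [P & A -> G]; rule 8 [A -> T]; rule 10 [A -> L]. ⇒ new: G, T, L.
T appears in round 4, so it is derivable.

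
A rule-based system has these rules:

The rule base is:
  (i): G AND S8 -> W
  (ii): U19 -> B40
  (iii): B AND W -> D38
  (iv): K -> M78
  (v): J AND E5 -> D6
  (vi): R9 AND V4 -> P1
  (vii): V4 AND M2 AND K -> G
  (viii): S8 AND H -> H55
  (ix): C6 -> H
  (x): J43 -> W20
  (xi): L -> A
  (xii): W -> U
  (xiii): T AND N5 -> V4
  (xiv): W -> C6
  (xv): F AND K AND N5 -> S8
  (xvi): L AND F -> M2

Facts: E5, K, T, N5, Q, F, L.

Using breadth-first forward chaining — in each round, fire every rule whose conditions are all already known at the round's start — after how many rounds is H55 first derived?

6

Round 1: (iv) [K -> M78]; (xi) [L -> A]; (xiii) [T AND N5 -> V4]; (xv) [F AND K AND N5 -> S8]; (xvi) [L AND F -> M2]. Adds M78, A, V4, S8, M2.
Round 2: (vii) [V4 AND M2 AND K -> G]. Adds G.
Round 3: (i) [G AND S8 -> W]. Adds W.
Round 4: (xii) [W -> U]; (xiv) [W -> C6]. Adds U, C6.
Round 5: (ix) [C6 -> H]. Adds H.
Round 6: (viii) [S8 AND H -> H55]. Adds H55.
H55 first appears in round 6.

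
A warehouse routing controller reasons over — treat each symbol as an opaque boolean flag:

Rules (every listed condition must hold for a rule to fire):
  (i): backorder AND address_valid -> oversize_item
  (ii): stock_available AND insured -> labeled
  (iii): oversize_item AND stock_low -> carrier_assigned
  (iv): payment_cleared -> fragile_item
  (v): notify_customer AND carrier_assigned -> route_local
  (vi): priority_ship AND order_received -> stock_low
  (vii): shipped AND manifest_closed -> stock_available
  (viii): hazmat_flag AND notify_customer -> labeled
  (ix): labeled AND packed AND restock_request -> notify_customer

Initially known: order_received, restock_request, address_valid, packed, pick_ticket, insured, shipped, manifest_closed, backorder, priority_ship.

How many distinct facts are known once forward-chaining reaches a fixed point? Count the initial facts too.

Round 1: (i) [backorder AND address_valid -> oversize_item]; (vi) [priority_ship AND order_received -> stock_low]; (vii) [shipped AND manifest_closed -> stock_available]. Adds oversize_item, stock_low, stock_available.
Round 2: (ii) [stock_available AND insured -> labeled]; (iii) [oversize_item AND stock_low -> carrier_assigned]. Adds labeled, carrier_assigned.
Round 3: (ix) [labeled AND packed AND restock_request -> notify_customer]. Adds notify_customer.
Round 4: (v) [notify_customer AND carrier_assigned -> route_local]. Adds route_local.
Closure: {address_valid, backorder, carrier_assigned, insured, labeled, manifest_closed, notify_customer, order_received, oversize_item, packed, pick_ticket, priority_ship, restock_request, route_local, shipped, stock_available, stock_low} — 17 facts.

17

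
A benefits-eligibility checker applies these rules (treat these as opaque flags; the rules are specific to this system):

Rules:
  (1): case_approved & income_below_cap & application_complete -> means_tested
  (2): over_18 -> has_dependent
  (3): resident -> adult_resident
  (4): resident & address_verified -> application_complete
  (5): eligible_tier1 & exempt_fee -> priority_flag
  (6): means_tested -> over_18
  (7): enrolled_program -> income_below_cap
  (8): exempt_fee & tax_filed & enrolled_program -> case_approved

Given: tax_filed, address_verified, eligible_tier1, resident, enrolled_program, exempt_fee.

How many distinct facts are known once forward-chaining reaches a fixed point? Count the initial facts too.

Round 1: (3) [resident -> adult_resident]; (4) [resident & address_verified -> application_complete]; (5) [eligible_tier1 & exempt_fee -> priority_flag]; (7) [enrolled_program -> income_below_cap]; (8) [exempt_fee & tax_filed & enrolled_program -> case_approved]. Adds adult_resident, application_complete, priority_flag, income_below_cap, case_approved.
Round 2: (1) [case_approved & income_below_cap & application_complete -> means_tested]. Adds means_tested.
Round 3: (6) [means_tested -> over_18]. Adds over_18.
Round 4: (2) [over_18 -> has_dependent]. Adds has_dependent.
Closure: {address_verified, adult_resident, application_complete, case_approved, eligible_tier1, enrolled_program, exempt_fee, has_dependent, income_below_cap, means_tested, over_18, priority_flag, resident, tax_filed} — 14 facts.

14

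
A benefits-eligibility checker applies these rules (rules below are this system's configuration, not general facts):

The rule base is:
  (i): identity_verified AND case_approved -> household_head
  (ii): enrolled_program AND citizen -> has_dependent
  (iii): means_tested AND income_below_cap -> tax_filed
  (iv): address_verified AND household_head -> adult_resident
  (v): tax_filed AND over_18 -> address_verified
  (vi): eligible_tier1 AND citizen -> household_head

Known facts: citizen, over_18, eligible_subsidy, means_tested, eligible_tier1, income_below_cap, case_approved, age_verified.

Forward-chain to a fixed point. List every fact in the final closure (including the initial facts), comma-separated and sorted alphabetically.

address_verified, adult_resident, age_verified, case_approved, citizen, eligible_subsidy, eligible_tier1, household_head, income_below_cap, means_tested, over_18, tax_filed

[1] (iii) [means_tested AND income_below_cap -> tax_filed]; (vi) [eligible_tier1 AND citizen -> household_head]. ⇒ new: tax_filed, household_head.
[2] (v) [tax_filed AND over_18 -> address_verified]. ⇒ new: address_verified.
[3] (iv) [address_verified AND household_head -> adult_resident]. ⇒ new: adult_resident.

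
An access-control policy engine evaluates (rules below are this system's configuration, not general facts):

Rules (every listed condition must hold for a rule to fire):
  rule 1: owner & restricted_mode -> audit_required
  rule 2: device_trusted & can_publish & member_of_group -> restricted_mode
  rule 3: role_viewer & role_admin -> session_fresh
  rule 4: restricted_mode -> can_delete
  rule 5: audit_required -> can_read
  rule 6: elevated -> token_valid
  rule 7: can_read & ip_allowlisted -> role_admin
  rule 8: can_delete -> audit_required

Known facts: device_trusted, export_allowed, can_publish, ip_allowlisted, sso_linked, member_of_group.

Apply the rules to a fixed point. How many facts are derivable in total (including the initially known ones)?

11

[1] rule 2 [device_trusted & can_publish & member_of_group -> restricted_mode]. ⇒ new: restricted_mode.
[2] rule 4 [restricted_mode -> can_delete]. ⇒ new: can_delete.
[3] rule 8 [can_delete -> audit_required]. ⇒ new: audit_required.
[4] rule 5 [audit_required -> can_read]. ⇒ new: can_read.
[5] rule 7 [can_read & ip_allowlisted -> role_admin]. ⇒ new: role_admin.
Closure: {audit_required, can_delete, can_publish, can_read, device_trusted, export_allowed, ip_allowlisted, member_of_group, restricted_mode, role_admin, sso_linked} — 11 facts.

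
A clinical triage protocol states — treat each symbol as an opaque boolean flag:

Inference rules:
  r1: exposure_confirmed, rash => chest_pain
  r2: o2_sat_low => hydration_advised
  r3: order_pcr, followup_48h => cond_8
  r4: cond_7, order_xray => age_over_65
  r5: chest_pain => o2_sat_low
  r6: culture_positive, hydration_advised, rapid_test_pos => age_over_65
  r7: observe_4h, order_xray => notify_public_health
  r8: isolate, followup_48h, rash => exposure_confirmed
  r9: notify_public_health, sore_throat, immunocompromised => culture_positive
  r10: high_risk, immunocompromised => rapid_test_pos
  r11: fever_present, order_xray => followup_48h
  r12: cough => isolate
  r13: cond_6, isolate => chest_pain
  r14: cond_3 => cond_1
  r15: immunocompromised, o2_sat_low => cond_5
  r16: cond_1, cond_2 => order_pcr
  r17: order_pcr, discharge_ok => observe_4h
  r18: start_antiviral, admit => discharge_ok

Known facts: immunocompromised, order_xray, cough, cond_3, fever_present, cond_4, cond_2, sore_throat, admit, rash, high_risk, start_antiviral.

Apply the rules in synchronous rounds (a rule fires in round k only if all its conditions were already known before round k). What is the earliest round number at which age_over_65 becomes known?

6

[1] r10 [high_risk, immunocompromised => rapid_test_pos]; r11 [fever_present, order_xray => followup_48h]; r12 [cough => isolate]; r14 [cond_3 => cond_1]; r18 [start_antiviral, admit => discharge_ok]. ⇒ new: rapid_test_pos, followup_48h, isolate, cond_1, discharge_ok.
[2] r8 [isolate, followup_48h, rash => exposure_confirmed]; r16 [cond_1, cond_2 => order_pcr]. ⇒ new: exposure_confirmed, order_pcr.
[3] r1 [exposure_confirmed, rash => chest_pain]; r3 [order_pcr, followup_48h => cond_8]; r17 [order_pcr, discharge_ok => observe_4h]. ⇒ new: chest_pain, cond_8, observe_4h.
[4] r5 [chest_pain => o2_sat_low]; r7 [observe_4h, order_xray => notify_public_health]. ⇒ new: o2_sat_low, notify_public_health.
[5] r2 [o2_sat_low => hydration_advised]; r9 [notify_public_health, sore_throat, immunocompromised => culture_positive]; r15 [immunocompromised, o2_sat_low => cond_5]. ⇒ new: hydration_advised, culture_positive, cond_5.
[6] r6 [culture_positive, hydration_advised, rapid_test_pos => age_over_65]. ⇒ new: age_over_65.
age_over_65 first appears in round 6.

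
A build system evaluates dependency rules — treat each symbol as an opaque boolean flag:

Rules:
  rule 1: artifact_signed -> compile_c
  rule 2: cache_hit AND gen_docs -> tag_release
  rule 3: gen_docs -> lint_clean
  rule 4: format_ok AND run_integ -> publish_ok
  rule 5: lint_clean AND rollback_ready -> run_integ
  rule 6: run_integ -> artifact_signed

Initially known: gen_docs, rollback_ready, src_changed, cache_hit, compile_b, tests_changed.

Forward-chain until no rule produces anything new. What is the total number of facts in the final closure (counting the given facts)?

11

Round 1: rule 2 [cache_hit AND gen_docs -> tag_release]; rule 3 [gen_docs -> lint_clean]. New: tag_release, lint_clean.
Round 2: rule 5 [lint_clean AND rollback_ready -> run_integ]. New: run_integ.
Round 3: rule 6 [run_integ -> artifact_signed]. New: artifact_signed.
Round 4: rule 1 [artifact_signed -> compile_c]. New: compile_c.
Closure: {artifact_signed, cache_hit, compile_b, compile_c, gen_docs, lint_clean, rollback_ready, run_integ, src_changed, tag_release, tests_changed} — 11 facts.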